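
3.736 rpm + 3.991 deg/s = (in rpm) 1 rpm = 0.10471976 rad/s, so 3.736 rpm = 3.736 * 0.10471976 = 0.39123301 rad/s. 1 deg/s = 0.017453293 rad/s, so 3.991 deg/s = 3.991 * 0.017453293 = 0.06965609 rad/s. Sum: 0.39123301 + 0.06965609 = 0.4608891 rad/s. 1 rpm = 0.10471976 rad/s, so 0.4608891 rad/s = 0.4608891 / 0.10471976 = 4.4011667 rpm ≈ 4.401 rpm (4 s.f.). Final answer: 4.401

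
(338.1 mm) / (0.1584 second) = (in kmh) 1 mm = 0.001 m, so 338.1 mm = 338.1 * 0.001 = 0.3381 m. 0.1584 second = 0.1584 s. Combine: 0.3381 m / 0.1584 s = 2.1344697 m/s. 1 kmh = 0.27777778 m/s, so 2.1344697 m/s = 2.1344697 / 0.27777778 = 7.6840909 kmh ≈ 7.684 kmh (4 s.f.). Final answer: 7.684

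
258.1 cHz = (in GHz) 2.581e-09. Check: 1 cHz = 0.01 Hz, so 258.1 cHz = 258.1 * 0.01 = 2.581 Hz. 1 GHz = 1e+09 Hz, so 2.581 Hz = 2.581 / 1e+09 = 2.581e-09 GHz.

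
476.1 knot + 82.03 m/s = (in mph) 731.4. Check: 1 knot = 0.51444444 m/s, so 476.1 knot = 476.1 * 0.51444444 = 244.927 m/s. 82.03 m/s is already in m/s. Sum: 244.927 + 82.03 = 326.957 m/s. 1 mph = 0.44704 m/s, so 326.957 m/s = 326.957 / 0.44704 = 731.38198 mph ≈ 731.4 mph (4 s.f.).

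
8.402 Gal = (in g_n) 0.008568. Check: 1 Gal = 0.01 m/s^2, so 8.402 Gal = 8.402 * 0.01 = 0.08402 m/s^2. 1 g_n = 9.80665 m/s^2, so 0.08402 m/s^2 = 0.08402 / 9.80665 = 0.0085676556 g_n ≈ 0.008568 g_n (4 s.f.).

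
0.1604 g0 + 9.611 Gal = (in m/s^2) 1 g0 = 9.80665 m/s^2, so 0.1604 g0 = 0.1604 * 9.80665 = 1.5729867 m/s^2. 1 Gal = 0.01 m/s^2, so 9.611 Gal = 9.611 * 0.01 = 0.09611 m/s^2. Sum: 1.5729867 + 0.09611 = 1.6690967 m/s^2. Result: 1.6690967 m/s^2 ≈ 1.669 m/s^2 (4 s.f.). Final answer: 1.669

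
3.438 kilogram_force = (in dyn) 3.372e+06. Check: 1 kilogram_force = 9.80665 N, so 3.438 kilogram_force = 3.438 * 9.80665 = 33.715263 N. 1 dyn = 1e-05 N, so 33.715263 N = 33.715263 / 1e-05 = 3371526.3 dyn ≈ 3.372e+06 dyn (4 s.f.).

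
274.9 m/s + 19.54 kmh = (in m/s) 280.3. Check: 274.9 m/s is already in m/s. 1 kmh = 0.27777778 m/s, so 19.54 kmh = 19.54 * 0.27777778 = 5.4277778 m/s. Sum: 274.9 + 5.4277778 = 280.32778 m/s. Result: 280.32778 m/s ≈ 280.3 m/s (4 s.f.).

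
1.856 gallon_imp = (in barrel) 0.05307. Check: 1 gallon_imp = 0.00454609 m^3, so 1.856 gallon_imp = 1.856 * 0.00454609 = 0.008437543 m^3. 1 barrel = 0.15898729 m^3, so 0.008437543 m^3 = 0.008437543 / 0.15898729 = 0.053070549 barrel ≈ 0.05307 barrel (4 s.f.).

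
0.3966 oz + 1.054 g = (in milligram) 1 oz = 0.028349523 kg, so 0.3966 oz = 0.3966 * 0.028349523 = 0.011243421 kg. 1 g = 0.001 kg, so 1.054 g = 1.054 * 0.001 = 0.001054 kg. Sum: 0.011243421 + 0.001054 = 0.012297421 kg. 1 milligram = 1e-06 kg, so 0.012297421 kg = 0.012297421 / 1e-06 = 12297.421 milligram ≈ 1.23e+04 milligram (4 s.f.). Final answer: 1.23e+04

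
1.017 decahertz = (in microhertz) 1 decahertz = 10 Hz, so 1.017 decahertz = 1.017 * 10 = 10.17 Hz. 1 microhertz = 1e-06 Hz, so 10.17 Hz = 10.17 / 1e-06 = 10170000 microhertz ≈ 1.017e+07 microhertz (4 s.f.). Final answer: 1.017e+07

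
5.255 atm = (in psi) 1 atm = 101325 Pa, so 5.255 atm = 5.255 * 101325 = 532462.88 Pa. 1 psi = 6894.7573 Pa, so 532462.88 Pa = 532462.88 / 6894.7573 = 77.227211 psi ≈ 77.23 psi (4 s.f.). Final answer: 77.23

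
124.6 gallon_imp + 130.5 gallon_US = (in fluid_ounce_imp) 1 gallon_imp = 0.00454609 m^3, so 124.6 gallon_imp = 124.6 * 0.00454609 = 0.56644281 m^3. 1 gallon_US = 0.0037854118 m^3, so 130.5 gallon_US = 130.5 * 0.0037854118 = 0.49399624 m^3. Sum: 0.56644281 + 0.49399624 = 1.0604391 m^3. 1 fluid_ounce_imp = 2.8413063e-05 m^3, so 1.0604391 m^3 = 1.0604391 / 2.8413063e-05 = 37322.237 fluid_ounce_imp ≈ 3.732e+04 fluid_ounce_imp (4 s.f.). Final answer: 3.732e+04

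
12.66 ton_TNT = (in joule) 5.297e+10. Check: 1 ton_TNT = 4.184e+09 J, so 12.66 ton_TNT = 12.66 * 4.184e+09 = 5.296944e+10 J. 5.296944e+10 J = 5.296944e+10 joule ≈ 5.297e+10 joule (4 s.f.).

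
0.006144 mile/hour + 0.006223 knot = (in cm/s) 0.5948. Check: 1 mile/hour = 0.44704 m/s, so 0.006144 mile/hour = 0.006144 * 0.44704 = 0.0027466138 m/s. 1 knot = 0.51444444 m/s, so 0.006223 knot = 0.006223 * 0.51444444 = 0.0032013878 m/s. Sum: 0.0027466138 + 0.0032013878 = 0.0059480015 m/s. 1 cm/s = 0.01 m/s, so 0.0059480015 m/s = 0.0059480015 / 0.01 = 0.59480015 cm/s ≈ 0.5948 cm/s (4 s.f.).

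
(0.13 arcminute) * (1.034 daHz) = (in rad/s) 0.000391. Check: 1 arcminute = 0.00029088821 rad, so 0.13 arcminute = 0.13 * 0.00029088821 = 3.7815467e-05 rad. 1 daHz = 10 Hz, so 1.034 daHz = 1.034 * 10 = 10.34 Hz. Combine: 3.7815467e-05 rad * 10.34 Hz = 0.00039101193 rad/s. Result: 0.00039101193 rad/s ≈ 0.000391 rad/s (4 s.f.).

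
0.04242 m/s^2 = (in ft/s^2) 1 ft/s^2 = 0.3048 m/s^2, so 0.04242 m/s^2 = 0.04242 / 0.3048 = 0.13917323 ft/s^2 ≈ 0.1392 ft/s^2 (4 s.f.). Final answer: 0.1392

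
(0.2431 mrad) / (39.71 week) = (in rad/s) 1.012e-11. Check: 1 mrad = 0.001 rad, so 0.2431 mrad = 0.2431 * 0.001 = 0.0002431 rad. 1 week = 604800 s, so 39.71 week = 39.71 * 604800 = 24016608 s. Combine: 0.0002431 rad / 24016608 s = 1.0122162e-11 rad/s. Result: 1.0122162e-11 rad/s ≈ 1.012e-11 rad/s (4 s.f.).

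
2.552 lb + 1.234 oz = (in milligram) 1.193e+06. Check: 1 lb = 0.45359237 kg, so 2.552 lb = 2.552 * 0.45359237 = 1.1575677 kg. 1 oz = 0.028349523 kg, so 1.234 oz = 1.234 * 0.028349523 = 0.034983312 kg. Sum: 1.1575677 + 0.034983312 = 1.192551 kg. 1 milligram = 1e-06 kg, so 1.192551 kg = 1.192551 / 1e-06 = 1192551 milligram ≈ 1.193e+06 milligram (4 s.f.).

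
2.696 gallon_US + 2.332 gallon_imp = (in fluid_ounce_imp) 1 gallon_US = 0.0037854118 m^3, so 2.696 gallon_US = 2.696 * 0.0037854118 = 0.01020547 m^3. 1 gallon_imp = 0.00454609 m^3, so 2.332 gallon_imp = 2.332 * 0.00454609 = 0.010601482 m^3. Sum: 0.01020547 + 0.010601482 = 0.020806952 m^3. 1 fluid_ounce_imp = 2.8413063e-05 m^3, so 0.020806952 m^3 = 0.020806952 / 2.8413063e-05 = 732.30234 fluid_ounce_imp ≈ 732.3 fluid_ounce_imp (4 s.f.). Final answer: 732.3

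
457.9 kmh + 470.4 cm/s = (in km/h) 1 kmh = 0.27777778 m/s, so 457.9 kmh = 457.9 * 0.27777778 = 127.19444 m/s. 1 cm/s = 0.01 m/s, so 470.4 cm/s = 470.4 * 0.01 = 4.704 m/s. Sum: 127.19444 + 4.704 = 131.89844 m/s. 1 km/h = 0.27777778 m/s, so 131.89844 m/s = 131.89844 / 0.27777778 = 474.8344 km/h ≈ 474.8 km/h (4 s.f.). Final answer: 474.8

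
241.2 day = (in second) 2.084e+07. Check: 1 day = 86400 s, so 241.2 day = 241.2 * 86400 = 20839680 s. 20839680 s = 20839680 second ≈ 2.084e+07 second (4 s.f.).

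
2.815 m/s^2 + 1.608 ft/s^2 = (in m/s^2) 3.305. Check: 2.815 m/s^2 is already in m/s^2. 1 ft/s^2 = 0.3048 m/s^2, so 1.608 ft/s^2 = 1.608 * 0.3048 = 0.4901184 m/s^2. Sum: 2.815 + 0.4901184 = 3.3051184 m/s^2. Result: 3.3051184 m/s^2 ≈ 3.305 m/s^2 (4 s.f.).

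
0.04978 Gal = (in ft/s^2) 1 Gal = 0.01 m/s^2, so 0.04978 Gal = 0.04978 * 0.01 = 0.0004978 m/s^2. 1 ft/s^2 = 0.3048 m/s^2, so 0.0004978 m/s^2 = 0.0004978 / 0.3048 = 0.0016332021 ft/s^2 ≈ 0.001633 ft/s^2 (4 s.f.). Final answer: 0.001633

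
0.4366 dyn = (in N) 4.366e-06. Check: 1 dyn = 1e-05 N, so 0.4366 dyn = 0.4366 * 1e-05 = 4.366e-06 N. Result: 4.366e-06 N.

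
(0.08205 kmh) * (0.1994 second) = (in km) 1 kmh = 0.27777778 m/s, so 0.08205 kmh = 0.08205 * 0.27777778 = 0.022791667 m/s. 0.1994 second = 0.1994 s. Combine: 0.022791667 m/s * 0.1994 s = 0.0045446583 m. 1 km = 1000 m, so 0.0045446583 m = 0.0045446583 / 1000 = 4.5446583e-06 km ≈ 4.545e-06 km (4 s.f.). Final answer: 4.545e-06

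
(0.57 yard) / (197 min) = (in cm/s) 0.00441. Check: 1 yard = 0.9144 m, so 0.57 yard = 0.57 * 0.9144 = 0.521208 m. 1 min = 60 s, so 197 min = 197 * 60 = 11820 s. Combine: 0.521208 m / 11820 s = 4.4095431e-05 m/s. 1 cm/s = 0.01 m/s, so 4.4095431e-05 m/s = 4.4095431e-05 / 0.01 = 0.0044095431 cm/s ≈ 0.00441 cm/s (4 s.f.).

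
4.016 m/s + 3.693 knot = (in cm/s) 591.6. Check: 4.016 m/s is already in m/s. 1 knot = 0.51444444 m/s, so 3.693 knot = 3.693 * 0.51444444 = 1.8998433 m/s. Sum: 4.016 + 1.8998433 = 5.9158433 m/s. 1 cm/s = 0.01 m/s, so 5.9158433 m/s = 5.9158433 / 0.01 = 591.58433 cm/s ≈ 591.6 cm/s (4 s.f.).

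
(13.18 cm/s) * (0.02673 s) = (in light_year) 1 cm/s = 0.01 m/s, so 13.18 cm/s = 13.18 * 0.01 = 0.1318 m/s. 0.02673 s is already in s. Combine: 0.1318 m/s * 0.02673 s = 0.003523014 m. 1 light_year = 9.4607305e+15 m, so 0.003523014 m = 0.003523014 / 9.4607305e+15 = 3.7238287e-19 light_year ≈ 3.724e-19 light_year (4 s.f.). Final answer: 3.724e-19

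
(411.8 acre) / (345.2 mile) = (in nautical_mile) 0.00162. Check: 1 acre = 4046.8564 m^2, so 411.8 acre = 411.8 * 4046.8564 = 1666495.5 m^2. 1 mile = 1609.344 m, so 345.2 mile = 345.2 * 1609.344 = 555545.55 m. Combine: 1666495.5 m^2 / 555545.55 m = 2.9997459 m. 1 nautical_mile = 1852 m, so 2.9997459 m = 2.9997459 / 1852 = 0.0016197332 nautical_mile ≈ 0.00162 nautical_mile (4 s.f.).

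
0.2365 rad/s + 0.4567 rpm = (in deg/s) 0.2365 rad/s is already in rad/s. 1 rpm = 0.10471976 rad/s, so 0.4567 rpm = 0.4567 * 0.10471976 = 0.047825512 rad/s. Sum: 0.2365 + 0.047825512 = 0.28432551 rad/s. 1 deg/s = 0.017453293 rad/s, so 0.28432551 rad/s = 0.28432551 / 0.017453293 = 16.290652 deg/s ≈ 16.29 deg/s (4 s.f.). Final answer: 16.29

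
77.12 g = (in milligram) 7.712e+04. Check: 1 g = 0.001 kg, so 77.12 g = 77.12 * 0.001 = 0.07712 kg. 1 milligram = 1e-06 kg, so 0.07712 kg = 0.07712 / 1e-06 = 77120 milligram ≈ 7.712e+04 milligram (4 s.f.).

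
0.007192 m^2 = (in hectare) 7.192e-07. Check: 1 hectare = 10000 m^2, so 0.007192 m^2 = 0.007192 / 10000 = 7.192e-07 hectare.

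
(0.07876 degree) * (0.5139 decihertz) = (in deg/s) 0.004047. Check: 1 degree = 0.017453293 rad, so 0.07876 degree = 0.07876 * 0.017453293 = 0.0013746213 rad. 1 decihertz = 0.1 Hz, so 0.5139 decihertz = 0.5139 * 0.1 = 0.05139 Hz. Combine: 0.0013746213 rad * 0.05139 Hz = 7.064179e-05 rad/s. 1 deg/s = 0.017453293 rad/s, so 7.064179e-05 rad/s = 7.064179e-05 / 0.017453293 = 0.0040474764 deg/s ≈ 0.004047 deg/s (4 s.f.).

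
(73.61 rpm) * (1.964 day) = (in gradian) 1 rpm = 0.10471976 rad/s, so 73.61 rpm = 73.61 * 0.10471976 = 7.7084212 rad/s. 1 day = 86400 s, so 1.964 day = 1.964 * 86400 = 169689.6 s. Combine: 7.7084212 rad/s * 169689.6 s = 1308038.9 rad. 1 gradian = 0.015707963 rad, so 1308038.9 rad = 1308038.9 / 0.015707963 = 83272343 gradian ≈ 8.327e+07 gradian (4 s.f.). Final answer: 8.327e+07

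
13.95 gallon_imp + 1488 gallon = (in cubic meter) 5.696. Check: 1 gallon_imp = 0.00454609 m^3, so 13.95 gallon_imp = 13.95 * 0.00454609 = 0.063417955 m^3. 1 gallon = 0.0037854118 m^3, so 1488 gallon = 1488 * 0.0037854118 = 5.6326927 m^3. Sum: 0.063417955 + 5.6326927 = 5.6961107 m^3. 5.6961107 m^3 = 5.6961107 cubic meter ≈ 5.696 cubic meter (4 s.f.).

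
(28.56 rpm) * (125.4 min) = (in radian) 1 rpm = 0.10471976 rad/s, so 28.56 rpm = 28.56 * 0.10471976 = 2.9907962 rad/s. 1 min = 60 s, so 125.4 min = 125.4 * 60 = 7524 s. Combine: 2.9907962 rad/s * 7524 s = 22502.751 rad. 22502.751 rad = 22502.751 radian ≈ 2.25e+04 radian (4 s.f.). Final answer: 2.25e+04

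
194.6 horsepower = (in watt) 1.451e+05. Check: 1 horsepower = 745.69987 W, so 194.6 horsepower = 194.6 * 745.69987 = 145113.2 W. 145113.2 W = 145113.2 watt ≈ 1.451e+05 watt (4 s.f.).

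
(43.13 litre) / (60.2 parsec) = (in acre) 5.737e-24. Check: 1 litre = 0.001 m^3, so 43.13 litre = 43.13 * 0.001 = 0.04313 m^3. 1 parsec = 3.0856776e+16 m, so 60.2 parsec = 60.2 * 3.0856776e+16 = 1.8575779e+18 m. Combine: 0.04313 m^3 / 1.8575779e+18 m = 2.3218407e-20 m^2. 1 acre = 4046.8564 m^2, so 2.3218407e-20 m^2 = 2.3218407e-20 / 4046.8564 = 5.7373933e-24 acre ≈ 5.737e-24 acre (4 s.f.).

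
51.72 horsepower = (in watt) 1 horsepower = 745.69987 W, so 51.72 horsepower = 51.72 * 745.69987 = 38567.597 W. 38567.597 W = 38567.597 watt ≈ 3.857e+04 watt (4 s.f.). Final answer: 3.857e+04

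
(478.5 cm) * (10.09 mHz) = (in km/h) 1 cm = 0.01 m, so 478.5 cm = 478.5 * 0.01 = 4.785 m. 1 mHz = 0.001 Hz, so 10.09 mHz = 10.09 * 0.001 = 0.01009 Hz. Combine: 4.785 m * 0.01009 Hz = 0.04828065 m/s. 1 km/h = 0.27777778 m/s, so 0.04828065 m/s = 0.04828065 / 0.27777778 = 0.17381034 km/h ≈ 0.1738 km/h (4 s.f.). Final answer: 0.1738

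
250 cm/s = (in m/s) 2.5. Check: 1 cm/s = 0.01 m/s, so 250 cm/s = 250 * 0.01 = 2.5 m/s. Result: 2.5 m/s.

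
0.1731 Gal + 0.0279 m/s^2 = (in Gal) 1 Gal = 0.01 m/s^2, so 0.1731 Gal = 0.1731 * 0.01 = 0.001731 m/s^2. 0.0279 m/s^2 is already in m/s^2. Sum: 0.001731 + 0.0279 = 0.029631 m/s^2. 1 Gal = 0.01 m/s^2, so 0.029631 m/s^2 = 0.029631 / 0.01 = 2.9631 Gal ≈ 2.963 Gal (4 s.f.). Final answer: 2.963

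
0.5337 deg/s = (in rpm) 1 deg/s = 0.017453293 rad/s, so 0.5337 deg/s = 0.5337 * 0.017453293 = 0.0093148222 rad/s. 1 rpm = 0.10471976 rad/s, so 0.0093148222 rad/s = 0.0093148222 / 0.10471976 = 0.08895 rpm. Final answer: 0.08895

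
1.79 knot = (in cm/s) 1 knot = 0.51444444 m/s, so 1.79 knot = 1.79 * 0.51444444 = 0.92085556 m/s. 1 cm/s = 0.01 m/s, so 0.92085556 m/s = 0.92085556 / 0.01 = 92.085556 cm/s ≈ 92.09 cm/s (4 s.f.). Final answer: 92.09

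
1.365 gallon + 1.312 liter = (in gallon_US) 1.712. Check: 1 gallon = 0.0037854118 m^3, so 1.365 gallon = 1.365 * 0.0037854118 = 0.0051670871 m^3. 1 liter = 0.001 m^3, so 1.312 liter = 1.312 * 0.001 = 0.001312 m^3. Sum: 0.0051670871 + 0.001312 = 0.0064790871 m^3. 1 gallon_US = 0.0037854118 m^3, so 0.0064790871 m^3 = 0.0064790871 / 0.0037854118 = 1.7115937 gallon_US ≈ 1.712 gallon_US (4 s.f.).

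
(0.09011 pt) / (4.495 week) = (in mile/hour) 2.616e-11. Check: 1 pt = 0.00035277778 m, so 0.09011 pt = 0.09011 * 0.00035277778 = 3.1788806e-05 m. 1 week = 604800 s, so 4.495 week = 4.495 * 604800 = 2718576 s. Combine: 3.1788806e-05 m / 2718576 s = 1.1693183e-11 m/s. 1 mile/hour = 0.44704 m/s, so 1.1693183e-11 m/s = 1.1693183e-11 / 0.44704 = 2.6156905e-11 mile/hour ≈ 2.616e-11 mile/hour (4 s.f.).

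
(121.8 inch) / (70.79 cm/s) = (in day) 1 inch = 0.0254 m, so 121.8 inch = 121.8 * 0.0254 = 3.09372 m. 1 cm/s = 0.01 m/s, so 70.79 cm/s = 70.79 * 0.01 = 0.7079 m/s. Combine: 3.09372 m / 0.7079 m/s = 4.3702783 s. 1 day = 86400 s, so 4.3702783 s = 4.3702783 / 86400 = 5.0581925e-05 day ≈ 5.058e-05 day (4 s.f.). Final answer: 5.058e-05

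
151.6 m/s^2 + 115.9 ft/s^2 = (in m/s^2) 151.6 m/s^2 is already in m/s^2. 1 ft/s^2 = 0.3048 m/s^2, so 115.9 ft/s^2 = 115.9 * 0.3048 = 35.32632 m/s^2. Sum: 151.6 + 35.32632 = 186.92632 m/s^2. Result: 186.92632 m/s^2 ≈ 186.9 m/s^2 (4 s.f.). Final answer: 186.9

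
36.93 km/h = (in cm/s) 1026. Check: 1 km/h = 0.27777778 m/s, so 36.93 km/h = 36.93 * 0.27777778 = 10.258333 m/s. 1 cm/s = 0.01 m/s, so 10.258333 m/s = 10.258333 / 0.01 = 1025.8333 cm/s ≈ 1026 cm/s (4 s.f.).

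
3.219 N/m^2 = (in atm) 3.219 N/m^2 = 3.219 Pa. 1 atm = 101325 Pa, so 3.219 Pa = 3.219 / 101325 = 3.176906e-05 atm ≈ 3.177e-05 atm (4 s.f.). Final answer: 3.177e-05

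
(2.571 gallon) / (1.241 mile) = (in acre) 1.204e-09. Check: 1 gallon = 0.0037854118 m^3, so 2.571 gallon = 2.571 * 0.0037854118 = 0.0097322937 m^3. 1 mile = 1609.344 m, so 1.241 mile = 1.241 * 1609.344 = 1997.1959 m. Combine: 0.0097322937 m^3 / 1997.1959 m = 4.872979e-06 m^2. 1 acre = 4046.8564 m^2, so 4.872979e-06 m^2 = 4.872979e-06 / 4046.8564 = 1.2041393e-09 acre ≈ 1.204e-09 acre (4 s.f.).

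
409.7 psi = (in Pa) 1 psi = 6894.7573 Pa, so 409.7 psi = 409.7 * 6894.7573 = 2824782.1 Pa. Result: 2824782.1 Pa ≈ 2.825e+06 Pa (4 s.f.). Final answer: 2.825e+06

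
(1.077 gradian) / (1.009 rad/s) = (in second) 0.01677. Check: 1 gradian = 0.015707963 rad, so 1.077 gradian = 1.077 * 0.015707963 = 0.016917476 rad. 1.009 rad/s is already in rad/s. Combine: 0.016917476 rad / 1.009 rad/s = 0.016766577 s. 0.016766577 s = 0.016766577 second ≈ 0.01677 second (4 s.f.).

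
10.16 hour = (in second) 1 hour = 3600 s, so 10.16 hour = 10.16 * 3600 = 36576 s. 36576 s = 36576 second ≈ 3.658e+04 second (4 s.f.). Final answer: 3.658e+04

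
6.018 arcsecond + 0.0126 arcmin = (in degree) 1 arcsecond = 4.8481368e-06 rad, so 6.018 arcsecond = 6.018 * 4.8481368e-06 = 2.9176087e-05 rad. 1 arcmin = 0.00029088821 rad, so 0.0126 arcmin = 0.0126 * 0.00029088821 = 3.6651914e-06 rad. Sum: 2.9176087e-05 + 3.6651914e-06 = 3.2841279e-05 rad. 1 degree = 0.017453293 rad, so 3.2841279e-05 rad = 3.2841279e-05 / 0.017453293 = 0.0018816667 degree ≈ 0.001882 degree (4 s.f.). Final answer: 0.001882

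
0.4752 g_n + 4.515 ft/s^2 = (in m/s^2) 1 g_n = 9.80665 m/s^2, so 0.4752 g_n = 0.4752 * 9.80665 = 4.6601201 m/s^2. 1 ft/s^2 = 0.3048 m/s^2, so 4.515 ft/s^2 = 4.515 * 0.3048 = 1.376172 m/s^2. Sum: 4.6601201 + 1.376172 = 6.0362921 m/s^2. Result: 6.0362921 m/s^2 ≈ 6.036 m/s^2 (4 s.f.). Final answer: 6.036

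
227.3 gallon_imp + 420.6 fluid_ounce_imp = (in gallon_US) 1 gallon_imp = 0.00454609 m^3, so 227.3 gallon_imp = 227.3 * 0.00454609 = 1.0333263 m^3. 1 fluid_ounce_imp = 2.8413063e-05 m^3, so 420.6 fluid_ounce_imp = 420.6 * 2.8413063e-05 = 0.011950534 m^3. Sum: 1.0333263 + 0.011950534 = 1.0452768 m^3. 1 gallon_US = 0.0037854118 m^3, so 1.0452768 m^3 = 1.0452768 / 0.0037854118 = 276.13292 gallon_US ≈ 276.1 gallon_US (4 s.f.). Final answer: 276.1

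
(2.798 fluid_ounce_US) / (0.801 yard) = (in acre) 1 fluid_ounce_US = 2.957353e-05 m^3, so 2.798 fluid_ounce_US = 2.798 * 2.957353e-05 = 8.2746736e-05 m^3. 1 yard = 0.9144 m, so 0.801 yard = 0.801 * 0.9144 = 0.7324344 m. Combine: 8.2746736e-05 m^3 / 0.7324344 m = 0.00011297494 m^2. 1 acre = 4046.8564 m^2, so 0.00011297494 m^2 = 0.00011297494 / 4046.8564 = 2.7916717e-08 acre ≈ 2.792e-08 acre (4 s.f.). Final answer: 2.792e-08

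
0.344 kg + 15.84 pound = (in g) 7529. Check: 0.344 kg is already in kg. 1 pound = 0.45359237 kg, so 15.84 pound = 15.84 * 0.45359237 = 7.1849031 kg. Sum: 0.344 + 7.1849031 = 7.5289031 kg. 1 g = 0.001 kg, so 7.5289031 kg = 7.5289031 / 0.001 = 7528.9031 g ≈ 7529 g (4 s.f.).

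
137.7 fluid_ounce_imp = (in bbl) 0.02461. Check: 1 fluid_ounce_imp = 2.8413063e-05 m^3, so 137.7 fluid_ounce_imp = 137.7 * 2.8413063e-05 = 0.0039124787 m^3. 1 bbl = 0.15898729 m^3, so 0.0039124787 m^3 = 0.0039124787 / 0.15898729 = 0.024608751 bbl ≈ 0.02461 bbl (4 s.f.).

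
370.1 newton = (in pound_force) 83.2. Check: 370.1 newton = 370.1 N. 1 pound_force = 4.4482216 N, so 370.1 N = 370.1 / 4.4482216 = 83.20179 pound_force ≈ 83.2 pound_force (4 s.f.).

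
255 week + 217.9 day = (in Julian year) 5.484. Check: 1 week = 604800 s, so 255 week = 255 * 604800 = 1.54224e+08 s. 1 day = 86400 s, so 217.9 day = 217.9 * 86400 = 18826560 s. Sum: 1.54224e+08 + 18826560 = 1.7305056e+08 s. 1 Julian year = 31557600 s, so 1.7305056e+08 s = 1.7305056e+08 / 31557600 = 5.4836413 Julian year ≈ 5.484 Julian year (4 s.f.).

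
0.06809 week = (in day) 1 week = 604800 s, so 0.06809 week = 0.06809 * 604800 = 41180.832 s. 1 day = 86400 s, so 41180.832 s = 41180.832 / 86400 = 0.47663 day ≈ 0.4766 day (4 s.f.). Final answer: 0.4766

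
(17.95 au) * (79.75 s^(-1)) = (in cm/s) 2.142e+16. Check: 1 au = 1.4959787e+11 m, so 17.95 au = 17.95 * 1.4959787e+11 = 2.6852818e+12 m. 79.75 s^(-1) = 79.75 Hz. Combine: 2.6852818e+12 m * 79.75 Hz = 2.1415122e+14 m/s. 1 cm/s = 0.01 m/s, so 2.1415122e+14 m/s = 2.1415122e+14 / 0.01 = 2.1415122e+16 cm/s ≈ 2.142e+16 cm/s (4 s.f.).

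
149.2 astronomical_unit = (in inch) 8.787e+14. Check: 1 astronomical_unit = 1.4959787e+11 m, so 149.2 astronomical_unit = 149.2 * 1.4959787e+11 = 2.2320002e+13 m. 1 inch = 0.0254 m, so 2.2320002e+13 m = 2.2320002e+13 / 0.0254 = 8.7874025e+14 inch ≈ 8.787e+14 inch (4 s.f.).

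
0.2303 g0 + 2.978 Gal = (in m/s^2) 1 g0 = 9.80665 m/s^2, so 0.2303 g0 = 0.2303 * 9.80665 = 2.2584715 m/s^2. 1 Gal = 0.01 m/s^2, so 2.978 Gal = 2.978 * 0.01 = 0.02978 m/s^2. Sum: 2.2584715 + 0.02978 = 2.2882515 m/s^2. Result: 2.2882515 m/s^2 ≈ 2.288 m/s^2 (4 s.f.). Final answer: 2.288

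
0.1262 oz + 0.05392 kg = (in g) 57.5. Check: 1 oz = 0.028349523 kg, so 0.1262 oz = 0.1262 * 0.028349523 = 0.0035777098 kg. 0.05392 kg is already in kg. Sum: 0.0035777098 + 0.05392 = 0.05749771 kg. 1 g = 0.001 kg, so 0.05749771 kg = 0.05749771 / 0.001 = 57.49771 g ≈ 57.5 g (4 s.f.).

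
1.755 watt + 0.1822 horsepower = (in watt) 1.755 watt = 1.755 W. 1 horsepower = 745.69987 W, so 0.1822 horsepower = 0.1822 * 745.69987 = 135.86652 W. Sum: 1.755 + 135.86652 = 137.62152 W. 137.62152 W = 137.62152 watt ≈ 137.6 watt (4 s.f.). Final answer: 137.6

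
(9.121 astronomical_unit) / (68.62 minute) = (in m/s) 3.314e+08. Check: 1 astronomical_unit = 1.4959787e+11 m, so 9.121 astronomical_unit = 9.121 * 1.4959787e+11 = 1.3644822e+12 m. 1 minute = 60 s, so 68.62 minute = 68.62 * 60 = 4117.2 s. Combine: 1.3644822e+12 m / 4117.2 s = 3.3141023e+08 m/s. Result: 3.3141023e+08 m/s ≈ 3.314e+08 m/s (4 s.f.).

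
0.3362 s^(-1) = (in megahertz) 0.3362 s^(-1) = 0.3362 Hz. 1 megahertz = 1000000 Hz, so 0.3362 Hz = 0.3362 / 1000000 = 3.362e-07 megahertz. Final answer: 3.362e-07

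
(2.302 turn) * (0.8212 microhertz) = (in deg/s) 0.0006805. Check: 1 turn = 6.2831853 rad, so 2.302 turn = 2.302 * 6.2831853 = 14.463893 rad. 1 microhertz = 1e-06 Hz, so 0.8212 microhertz = 0.8212 * 1e-06 = 8.212e-07 Hz. Combine: 14.463893 rad * 8.212e-07 Hz = 1.1877749e-05 rad/s. 1 deg/s = 0.017453293 rad/s, so 1.1877749e-05 rad/s = 1.1877749e-05 / 0.017453293 = 0.00068054486 deg/s ≈ 0.0006805 deg/s (4 s.f.).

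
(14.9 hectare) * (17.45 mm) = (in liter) 2.6e+06. Check: 1 hectare = 10000 m^2, so 14.9 hectare = 14.9 * 10000 = 149000 m^2. 1 mm = 0.001 m, so 17.45 mm = 17.45 * 0.001 = 0.01745 m. Combine: 149000 m^2 * 0.01745 m = 2600.05 m^3. 1 liter = 0.001 m^3, so 2600.05 m^3 = 2600.05 / 0.001 = 2600050 liter ≈ 2.6e+06 liter (4 s.f.).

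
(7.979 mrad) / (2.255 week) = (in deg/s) 3.352e-07. Check: 1 mrad = 0.001 rad, so 7.979 mrad = 7.979 * 0.001 = 0.007979 rad. 1 week = 604800 s, so 2.255 week = 2.255 * 604800 = 1363824 s. Combine: 0.007979 rad / 1363824 s = 5.8504616e-09 rad/s. 1 deg/s = 0.017453293 rad/s, so 5.8504616e-09 rad/s = 5.8504616e-09 / 0.017453293 = 3.3520676e-07 deg/s ≈ 3.352e-07 deg/s (4 s.f.).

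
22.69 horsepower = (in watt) 1 horsepower = 745.69987 W, so 22.69 horsepower = 22.69 * 745.69987 = 16919.93 W. 16919.93 W = 16919.93 watt ≈ 1.692e+04 watt (4 s.f.). Final answer: 1.692e+04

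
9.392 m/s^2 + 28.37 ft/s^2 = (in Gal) 9.392 m/s^2 is already in m/s^2. 1 ft/s^2 = 0.3048 m/s^2, so 28.37 ft/s^2 = 28.37 * 0.3048 = 8.647176 m/s^2. Sum: 9.392 + 8.647176 = 18.039176 m/s^2. 1 Gal = 0.01 m/s^2, so 18.039176 m/s^2 = 18.039176 / 0.01 = 1803.9176 Gal ≈ 1804 Gal (4 s.f.). Final answer: 1804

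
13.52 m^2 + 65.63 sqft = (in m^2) 13.52 m^2 is already in m^2. 1 sqft = 0.09290304 m^2, so 65.63 sqft = 65.63 * 0.09290304 = 6.0972265 m^2. Sum: 13.52 + 6.0972265 = 19.617227 m^2. Result: 19.617227 m^2 ≈ 19.62 m^2 (4 s.f.). Final answer: 19.62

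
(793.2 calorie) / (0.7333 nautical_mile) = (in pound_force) 0.5494. Check: 1 calorie = 4.184 J, so 793.2 calorie = 793.2 * 4.184 = 3318.7488 J. 1 nautical_mile = 1852 m, so 0.7333 nautical_mile = 0.7333 * 1852 = 1358.0716 m. Combine: 3318.7488 J / 1358.0716 m = 2.4437215 N. 1 pound_force = 4.4482216 N, so 2.4437215 N = 2.4437215 / 4.4482216 = 0.54937045 pound_force ≈ 0.5494 pound_force (4 s.f.).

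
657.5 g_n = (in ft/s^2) 2.115e+04. Check: 1 g_n = 9.80665 m/s^2, so 657.5 g_n = 657.5 * 9.80665 = 6447.8724 m/s^2. 1 ft/s^2 = 0.3048 m/s^2, so 6447.8724 m/s^2 = 6447.8724 / 0.3048 = 21154.437 ft/s^2 ≈ 2.115e+04 ft/s^2 (4 s.f.).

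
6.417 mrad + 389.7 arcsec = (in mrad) 8.306. Check: 1 mrad = 0.001 rad, so 6.417 mrad = 6.417 * 0.001 = 0.006417 rad. 1 arcsec = 4.8481368e-06 rad, so 389.7 arcsec = 389.7 * 4.8481368e-06 = 0.0018893189 rad. Sum: 0.006417 + 0.0018893189 = 0.0083063189 rad. 1 mrad = 0.001 rad, so 0.0083063189 rad = 0.0083063189 / 0.001 = 8.3063189 mrad ≈ 8.306 mrad (4 s.f.).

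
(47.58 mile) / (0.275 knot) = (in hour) 150.3. Check: 1 mile = 1609.344 m, so 47.58 mile = 47.58 * 1609.344 = 76572.588 m. 1 knot = 0.51444444 m/s, so 0.275 knot = 0.275 * 0.51444444 = 0.14147222 m/s. Combine: 76572.588 m / 0.14147222 m/s = 541255.28 s. 1 hour = 3600 s, so 541255.28 s = 541255.28 / 3600 = 150.34869 hour ≈ 150.3 hour (4 s.f.).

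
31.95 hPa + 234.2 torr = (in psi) 4.992. Check: 1 hPa = 100 Pa, so 31.95 hPa = 31.95 * 100 = 3195 Pa. 1 torr = 133.32237 Pa, so 234.2 torr = 234.2 * 133.32237 = 31224.099 Pa. Sum: 3195 + 31224.099 = 34419.099 Pa. 1 psi = 6894.7573 Pa, so 34419.099 Pa = 34419.099 / 6894.7573 = 4.9920682 psi ≈ 4.992 psi (4 s.f.).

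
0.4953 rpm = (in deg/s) 2.972. Check: 1 rpm = 0.10471976 rad/s, so 0.4953 rpm = 0.4953 * 0.10471976 = 0.051867695 rad/s. 1 deg/s = 0.017453293 rad/s, so 0.051867695 rad/s = 0.051867695 / 0.017453293 = 2.9718 deg/s ≈ 2.972 deg/s (4 s.f.).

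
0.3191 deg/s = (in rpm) 0.05318. Check: 1 deg/s = 0.017453293 rad/s, so 0.3191 deg/s = 0.3191 * 0.017453293 = 0.0055693456 rad/s. 1 rpm = 0.10471976 rad/s, so 0.0055693456 rad/s = 0.0055693456 / 0.10471976 = 0.053183333 rpm ≈ 0.05318 rpm (4 s.f.).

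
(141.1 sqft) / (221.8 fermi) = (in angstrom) 5.91e+23. Check: 1 sqft = 0.09290304 m^2, so 141.1 sqft = 141.1 * 0.09290304 = 13.108619 m^2. 1 fermi = 1e-15 m, so 221.8 fermi = 221.8 * 1e-15 = 2.218e-13 m. Combine: 13.108619 m^2 / 2.218e-13 m = 5.9101077e+13 m. 1 angstrom = 1e-10 m, so 5.9101077e+13 m = 5.9101077e+13 / 1e-10 = 5.9101077e+23 angstrom ≈ 5.91e+23 angstrom (4 s.f.).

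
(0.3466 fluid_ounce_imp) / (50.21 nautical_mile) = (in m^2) 1 fluid_ounce_imp = 2.8413063e-05 m^3, so 0.3466 fluid_ounce_imp = 0.3466 * 2.8413063e-05 = 9.8479675e-06 m^3. 1 nautical_mile = 1852 m, so 50.21 nautical_mile = 50.21 * 1852 = 92988.92 m. Combine: 9.8479675e-06 m^3 / 92988.92 m = 1.0590474e-10 m^2. Result: 1.0590474e-10 m^2 ≈ 1.059e-10 m^2 (4 s.f.). Final answer: 1.059e-10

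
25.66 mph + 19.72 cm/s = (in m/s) 11.67. Check: 1 mph = 0.44704 m/s, so 25.66 mph = 25.66 * 0.44704 = 11.471046 m/s. 1 cm/s = 0.01 m/s, so 19.72 cm/s = 19.72 * 0.01 = 0.1972 m/s. Sum: 11.471046 + 0.1972 = 11.668246 m/s. Result: 11.668246 m/s ≈ 11.67 m/s (4 s.f.).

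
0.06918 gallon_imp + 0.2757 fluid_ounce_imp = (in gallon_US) 1 gallon_imp = 0.00454609 m^3, so 0.06918 gallon_imp = 0.06918 * 0.00454609 = 0.00031449851 m^3. 1 fluid_ounce_imp = 2.8413063e-05 m^3, so 0.2757 fluid_ounce_imp = 0.2757 * 2.8413063e-05 = 7.8334813e-06 m^3. Sum: 0.00031449851 + 7.8334813e-06 = 0.00032233199 m^3. 1 gallon_US = 0.0037854118 m^3, so 0.00032233199 m^3 = 0.00032233199 / 0.0037854118 = 0.085151103 gallon_US ≈ 0.08515 gallon_US (4 s.f.). Final answer: 0.08515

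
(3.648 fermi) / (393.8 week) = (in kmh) 5.514e-23. Check: 1 fermi = 1e-15 m, so 3.648 fermi = 3.648 * 1e-15 = 3.648e-15 m. 1 week = 604800 s, so 393.8 week = 393.8 * 604800 = 2.3817024e+08 s. Combine: 3.648e-15 m / 2.3817024e+08 s = 1.5316775e-23 m/s. 1 kmh = 0.27777778 m/s, so 1.5316775e-23 m/s = 1.5316775e-23 / 0.27777778 = 5.514039e-23 kmh ≈ 5.514e-23 kmh (4 s.f.).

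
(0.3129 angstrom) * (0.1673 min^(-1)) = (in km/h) 3.141e-13. Check: 1 angstrom = 1e-10 m, so 0.3129 angstrom = 0.3129 * 1e-10 = 3.129e-11 m. 1 min^(-1) = 0.016666667 Hz, so 0.1673 min^(-1) = 0.1673 * 0.016666667 = 0.0027883333 Hz. Combine: 3.129e-11 m * 0.0027883333 Hz = 8.724695e-14 m/s. 1 km/h = 0.27777778 m/s, so 8.724695e-14 m/s = 8.724695e-14 / 0.27777778 = 3.1408902e-13 km/h ≈ 3.141e-13 km/h (4 s.f.).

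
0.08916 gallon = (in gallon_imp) 0.07424. Check: 1 gallon = 0.0037854118 m^3, so 0.08916 gallon = 0.08916 * 0.0037854118 = 0.00033750731 m^3. 1 gallon_imp = 0.00454609 m^3, so 0.00033750731 m^3 = 0.00033750731 / 0.00454609 = 0.07424123 gallon_imp ≈ 0.07424 gallon_imp (4 s.f.).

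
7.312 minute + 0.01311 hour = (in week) 0.0008034. Check: 1 minute = 60 s, so 7.312 minute = 7.312 * 60 = 438.72 s. 1 hour = 3600 s, so 0.01311 hour = 0.01311 * 3600 = 47.196 s. Sum: 438.72 + 47.196 = 485.916 s. 1 week = 604800 s, so 485.916 s = 485.916 / 604800 = 0.00080343254 week ≈ 0.0008034 week (4 s.f.).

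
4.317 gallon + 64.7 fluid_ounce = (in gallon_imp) 4.016. Check: 1 gallon = 0.0037854118 m^3, so 4.317 gallon = 4.317 * 0.0037854118 = 0.016341623 m^3. 1 fluid_ounce = 2.957353e-05 m^3, so 64.7 fluid_ounce = 64.7 * 2.957353e-05 = 0.0019134074 m^3. Sum: 0.016341623 + 0.0019134074 = 0.01825503 m^3. 1 gallon_imp = 0.00454609 m^3, so 0.01825503 m^3 = 0.01825503 / 0.00454609 = 4.0155452 gallon_imp ≈ 4.016 gallon_imp (4 s.f.).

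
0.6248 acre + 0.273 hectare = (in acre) 1.299. Check: 1 acre = 4046.8564 m^2, so 0.6248 acre = 0.6248 * 4046.8564 = 2528.4759 m^2. 1 hectare = 10000 m^2, so 0.273 hectare = 0.273 * 10000 = 2730 m^2. Sum: 2528.4759 + 2730 = 5258.4759 m^2. 1 acre = 4046.8564 m^2, so 5258.4759 m^2 = 5258.4759 / 4046.8564 = 1.2993977 acre ≈ 1.299 acre (4 s.f.).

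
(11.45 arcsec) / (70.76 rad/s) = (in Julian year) 2.486e-14. Check: 1 arcsec = 4.8481368e-06 rad, so 11.45 arcsec = 11.45 * 4.8481368e-06 = 5.5511166e-05 rad. 70.76 rad/s is already in rad/s. Combine: 5.5511166e-05 rad / 70.76 rad/s = 7.8449924e-07 s. 1 Julian year = 31557600 s, so 7.8449924e-07 s = 7.8449924e-07 / 31557600 = 2.4859281e-14 Julian year ≈ 2.486e-14 Julian year (4 s.f.).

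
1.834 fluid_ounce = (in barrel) 0.0003411. Check: 1 fluid_ounce = 2.957353e-05 m^3, so 1.834 fluid_ounce = 1.834 * 2.957353e-05 = 5.4237853e-05 m^3. 1 barrel = 0.15898729 m^3, so 5.4237853e-05 m^3 = 5.4237853e-05 / 0.15898729 = 0.00034114583 barrel ≈ 0.0003411 barrel (4 s.f.).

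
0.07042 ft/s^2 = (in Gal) 1 ft/s^2 = 0.3048 m/s^2, so 0.07042 ft/s^2 = 0.07042 * 0.3048 = 0.021464016 m/s^2. 1 Gal = 0.01 m/s^2, so 0.021464016 m/s^2 = 0.021464016 / 0.01 = 2.1464016 Gal ≈ 2.146 Gal (4 s.f.). Final answer: 2.146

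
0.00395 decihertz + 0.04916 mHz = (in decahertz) 1 decihertz = 0.1 Hz, so 0.00395 decihertz = 0.00395 * 0.1 = 0.000395 Hz. 1 mHz = 0.001 Hz, so 0.04916 mHz = 0.04916 * 0.001 = 4.916e-05 Hz. Sum: 0.000395 + 4.916e-05 = 0.00044416 Hz. 1 decahertz = 10 Hz, so 0.00044416 Hz = 0.00044416 / 10 = 4.4416e-05 decahertz ≈ 4.442e-05 decahertz (4 s.f.). Final answer: 4.442e-05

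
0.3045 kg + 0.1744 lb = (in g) 0.3045 kg is already in kg. 1 lb = 0.45359237 kg, so 0.1744 lb = 0.1744 * 0.45359237 = 0.079106509 kg. Sum: 0.3045 + 0.079106509 = 0.38360651 kg. 1 g = 0.001 kg, so 0.38360651 kg = 0.38360651 / 0.001 = 383.60651 g ≈ 383.6 g (4 s.f.). Final answer: 383.6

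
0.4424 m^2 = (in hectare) 1 hectare = 10000 m^2, so 0.4424 m^2 = 0.4424 / 10000 = 4.424e-05 hectare. Final answer: 4.424e-05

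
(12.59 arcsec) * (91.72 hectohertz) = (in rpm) 1 arcsec = 4.8481368e-06 rad, so 12.59 arcsec = 12.59 * 4.8481368e-06 = 6.1038042e-05 rad. 1 hectohertz = 100 Hz, so 91.72 hectohertz = 91.72 * 100 = 9172 Hz. Combine: 6.1038042e-05 rad * 9172 Hz = 0.55984093 rad/s. 1 rpm = 0.10471976 rad/s, so 0.55984093 rad/s = 0.55984093 / 0.10471976 = 5.346087 rpm ≈ 5.346 rpm (4 s.f.). Final answer: 5.346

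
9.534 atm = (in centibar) 1 atm = 101325 Pa, so 9.534 atm = 9.534 * 101325 = 966032.55 Pa. 1 centibar = 1000 Pa, so 966032.55 Pa = 966032.55 / 1000 = 966.03255 centibar ≈ 966 centibar (4 s.f.). Final answer: 966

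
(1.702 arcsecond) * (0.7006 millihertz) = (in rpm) 1 arcsecond = 4.8481368e-06 rad, so 1.702 arcsecond = 1.702 * 4.8481368e-06 = 8.2515289e-06 rad. 1 millihertz = 0.001 Hz, so 0.7006 millihertz = 0.7006 * 0.001 = 0.0007006 Hz. Combine: 8.2515289e-06 rad * 0.0007006 Hz = 5.7810211e-09 rad/s. 1 rpm = 0.10471976 rad/s, so 5.7810211e-09 rad/s = 5.7810211e-09 / 0.10471976 = 5.5204685e-08 rpm ≈ 5.52e-08 rpm (4 s.f.). Final answer: 5.52e-08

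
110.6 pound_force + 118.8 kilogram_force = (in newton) 1657. Check: 1 pound_force = 4.4482216 N, so 110.6 pound_force = 110.6 * 4.4482216 = 491.97331 N. 1 kilogram_force = 9.80665 N, so 118.8 kilogram_force = 118.8 * 9.80665 = 1165.03 N. Sum: 491.97331 + 1165.03 = 1657.0033 N. 1657.0033 N = 1657.0033 newton ≈ 1657 newton (4 s.f.).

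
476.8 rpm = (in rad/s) 49.93. Check: 1 rpm = 0.10471976 rad/s, so 476.8 rpm = 476.8 * 0.10471976 = 49.930379 rad/s. Result: 49.930379 rad/s ≈ 49.93 rad/s (4 s.f.).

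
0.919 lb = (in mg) 1 lb = 0.45359237 kg, so 0.919 lb = 0.919 * 0.45359237 = 0.41685139 kg. 1 mg = 1e-06 kg, so 0.41685139 kg = 0.41685139 / 1e-06 = 416851.39 mg ≈ 4.169e+05 mg (4 s.f.). Final answer: 4.169e+05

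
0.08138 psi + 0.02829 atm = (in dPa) 3.428e+04. Check: 1 psi = 6894.7573 Pa, so 0.08138 psi = 0.08138 * 6894.7573 = 561.09535 Pa. 1 atm = 101325 Pa, so 0.02829 atm = 0.02829 * 101325 = 2866.4842 Pa. Sum: 561.09535 + 2866.4842 = 3427.5796 Pa. 1 dPa = 0.1 Pa, so 3427.5796 Pa = 3427.5796 / 0.1 = 34275.796 dPa ≈ 3.428e+04 dPa (4 s.f.).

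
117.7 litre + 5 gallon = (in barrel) 1 litre = 0.001 m^3, so 117.7 litre = 117.7 * 0.001 = 0.1177 m^3. 1 gallon = 0.0037854118 m^3, so 5 gallon = 5 * 0.0037854118 = 0.018927059 m^3. Sum: 0.1177 + 0.018927059 = 0.13662706 m^3. 1 barrel = 0.15898729 m^3, so 0.13662706 m^3 = 0.13662706 / 0.15898729 = 0.85935835 barrel ≈ 0.8594 barrel (4 s.f.). Final answer: 0.8594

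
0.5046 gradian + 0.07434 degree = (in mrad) 9.224. Check: 1 gradian = 0.015707963 rad, so 0.5046 gradian = 0.5046 * 0.015707963 = 0.0079262383 rad. 1 degree = 0.017453293 rad, so 0.07434 degree = 0.07434 * 0.017453293 = 0.0012974778 rad. Sum: 0.0079262383 + 0.0012974778 = 0.009223716 rad. 1 mrad = 0.001 rad, so 0.009223716 rad = 0.009223716 / 0.001 = 9.223716 mrad ≈ 9.224 mrad (4 s.f.).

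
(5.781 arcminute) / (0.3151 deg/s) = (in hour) 1 arcminute = 0.00029088821 rad, so 5.781 arcminute = 5.781 * 0.00029088821 = 0.0016816247 rad. 1 deg/s = 0.017453293 rad/s, so 0.3151 deg/s = 0.3151 * 0.017453293 = 0.0054995325 rad/s. Combine: 0.0016816247 rad / 0.0054995325 rad/s = 0.30577594 s. 1 hour = 3600 s, so 0.30577594 s = 0.30577594 / 3600 = 8.4937762e-05 hour ≈ 8.494e-05 hour (4 s.f.). Final answer: 8.494e-05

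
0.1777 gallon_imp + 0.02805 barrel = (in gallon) 1.392. Check: 1 gallon_imp = 0.00454609 m^3, so 0.1777 gallon_imp = 0.1777 * 0.00454609 = 0.00080784019 m^3. 1 barrel = 0.15898729 m^3, so 0.02805 barrel = 0.02805 * 0.15898729 = 0.0044595936 m^3. Sum: 0.00080784019 + 0.0044595936 = 0.0052674338 m^3. 1 gallon = 0.0037854118 m^3, so 0.0052674338 m^3 = 0.0052674338 / 0.0037854118 = 1.3915088 gallon ≈ 1.392 gallon (4 s.f.).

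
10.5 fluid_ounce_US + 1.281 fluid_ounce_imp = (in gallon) 1 fluid_ounce_US = 2.957353e-05 m^3, so 10.5 fluid_ounce_US = 10.5 * 2.957353e-05 = 0.00031052206 m^3. 1 fluid_ounce_imp = 2.8413063e-05 m^3, so 1.281 fluid_ounce_imp = 1.281 * 2.8413063e-05 = 3.6397133e-05 m^3. Sum: 0.00031052206 + 3.6397133e-05 = 0.00034691919 m^3. 1 gallon = 0.0037854118 m^3, so 0.00034691919 m^3 = 0.00034691919 / 0.0037854118 = 0.091646355 gallon ≈ 0.09165 gallon (4 s.f.). Final answer: 0.09165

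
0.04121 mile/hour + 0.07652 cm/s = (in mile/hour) 1 mile/hour = 0.44704 m/s, so 0.04121 mile/hour = 0.04121 * 0.44704 = 0.018422518 m/s. 1 cm/s = 0.01 m/s, so 0.07652 cm/s = 0.07652 * 0.01 = 0.0007652 m/s. Sum: 0.018422518 + 0.0007652 = 0.019187718 m/s. 1 mile/hour = 0.44704 m/s, so 0.019187718 m/s = 0.019187718 / 0.44704 = 0.042921704 mile/hour ≈ 0.04292 mile/hour (4 s.f.). Final answer: 0.04292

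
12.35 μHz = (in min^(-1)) 0.000741. Check: 1 μHz = 1e-06 Hz, so 12.35 μHz = 12.35 * 1e-06 = 1.235e-05 Hz. 1 min^(-1) = 0.016666667 Hz, so 1.235e-05 Hz = 1.235e-05 / 0.016666667 = 0.000741 min^(-1).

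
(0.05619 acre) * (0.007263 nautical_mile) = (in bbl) 1 acre = 4046.8564 m^2, so 0.05619 acre = 0.05619 * 4046.8564 = 227.39286 m^2. 1 nautical_mile = 1852 m, so 0.007263 nautical_mile = 0.007263 * 1852 = 13.451076 m. Combine: 227.39286 m^2 * 13.451076 m = 3058.6787 m^3. 1 bbl = 0.15898729 m^3, so 3058.6787 m^3 = 3058.6787 / 0.15898729 = 19238.51 bbl ≈ 1.924e+04 bbl (4 s.f.). Final answer: 1.924e+04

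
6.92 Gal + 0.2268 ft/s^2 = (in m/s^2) 1 Gal = 0.01 m/s^2, so 6.92 Gal = 6.92 * 0.01 = 0.0692 m/s^2. 1 ft/s^2 = 0.3048 m/s^2, so 0.2268 ft/s^2 = 0.2268 * 0.3048 = 0.06912864 m/s^2. Sum: 0.0692 + 0.06912864 = 0.13832864 m/s^2. Result: 0.13832864 m/s^2 ≈ 0.1383 m/s^2 (4 s.f.). Final answer: 0.1383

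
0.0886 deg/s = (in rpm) 1 deg/s = 0.017453293 rad/s, so 0.0886 deg/s = 0.0886 * 0.017453293 = 0.0015463617 rad/s. 1 rpm = 0.10471976 rad/s, so 0.0015463617 rad/s = 0.0015463617 / 0.10471976 = 0.014766667 rpm ≈ 0.01477 rpm (4 s.f.). Final answer: 0.01477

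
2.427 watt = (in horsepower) 2.427 watt = 2.427 W. 1 horsepower = 745.69987 W, so 2.427 W = 2.427 / 745.69987 = 0.0032546606 horsepower ≈ 0.003255 horsepower (4 s.f.). Final answer: 0.003255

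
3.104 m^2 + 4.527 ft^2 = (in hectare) 3.104 m^2 is already in m^2. 1 ft^2 = 0.09290304 m^2, so 4.527 ft^2 = 4.527 * 0.09290304 = 0.42057206 m^2. Sum: 3.104 + 0.42057206 = 3.5245721 m^2. 1 hectare = 10000 m^2, so 3.5245721 m^2 = 3.5245721 / 10000 = 0.00035245721 hectare ≈ 0.0003525 hectare (4 s.f.). Final answer: 0.0003525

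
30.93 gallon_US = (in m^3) 0.1171. Check: 1 gallon_US = 0.0037854118 m^3, so 30.93 gallon_US = 30.93 * 0.0037854118 = 0.11708279 m^3. Result: 0.11708279 m^3 ≈ 0.1171 m^3 (4 s.f.).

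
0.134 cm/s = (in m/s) 1 cm/s = 0.01 m/s, so 0.134 cm/s = 0.134 * 0.01 = 0.00134 m/s. Result: 0.00134 m/s. Final answer: 0.00134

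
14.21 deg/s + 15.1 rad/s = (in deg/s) 879.4. Check: 1 deg/s = 0.017453293 rad/s, so 14.21 deg/s = 14.21 * 0.017453293 = 0.24801129 rad/s. 15.1 rad/s is already in rad/s. Sum: 0.24801129 + 15.1 = 15.348011 rad/s. 1 deg/s = 0.017453293 rad/s, so 15.348011 rad/s = 15.348011 / 0.017453293 = 879.37627 deg/s ≈ 879.4 deg/s (4 s.f.).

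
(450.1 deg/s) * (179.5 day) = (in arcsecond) 1 deg/s = 0.017453293 rad/s, so 450.1 deg/s = 450.1 * 0.017453293 = 7.855727 rad/s. 1 day = 86400 s, so 179.5 day = 179.5 * 86400 = 15508800 s. Combine: 7.855727 rad/s * 15508800 s = 1.218329e+08 rad. 1 arcsecond = 4.8481368e-06 rad, so 1.218329e+08 rad = 1.218329e+08 / 4.8481368e-06 = 2.5129839e+13 arcsecond ≈ 2.513e+13 arcsecond (4 s.f.). Final answer: 2.513e+13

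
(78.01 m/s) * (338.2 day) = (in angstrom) 78.01 m/s is already in m/s. 1 day = 86400 s, so 338.2 day = 338.2 * 86400 = 29220480 s. Combine: 78.01 m/s * 29220480 s = 2.2794896e+09 m. 1 angstrom = 1e-10 m, so 2.2794896e+09 m = 2.2794896e+09 / 1e-10 = 2.2794896e+19 angstrom ≈ 2.279e+19 angstrom (4 s.f.). Final answer: 2.279e+19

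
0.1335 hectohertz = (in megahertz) 1 hectohertz = 100 Hz, so 0.1335 hectohertz = 0.1335 * 100 = 13.35 Hz. 1 megahertz = 1000000 Hz, so 13.35 Hz = 13.35 / 1000000 = 1.335e-05 megahertz. Final answer: 1.335e-05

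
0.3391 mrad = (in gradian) 1 mrad = 0.001 rad, so 0.3391 mrad = 0.3391 * 0.001 = 0.0003391 rad. 1 gradian = 0.015707963 rad, so 0.0003391 rad = 0.0003391 / 0.015707963 = 0.021587776 gradian ≈ 0.02159 gradian (4 s.f.). Final answer: 0.02159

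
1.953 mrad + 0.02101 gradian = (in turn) 1 mrad = 0.001 rad, so 1.953 mrad = 1.953 * 0.001 = 0.001953 rad. 1 gradian = 0.015707963 rad, so 0.02101 gradian = 0.02101 * 0.015707963 = 0.00033002431 rad. Sum: 0.001953 + 0.00033002431 = 0.0022830243 rad. 1 turn = 6.2831853 rad, so 0.0022830243 rad = 0.0022830243 / 6.2831853 = 0.0003633546 turn ≈ 0.0003634 turn (4 s.f.). Final answer: 0.0003634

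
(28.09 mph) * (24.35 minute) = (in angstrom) 1 mph = 0.44704 m/s, so 28.09 mph = 28.09 * 0.44704 = 12.557354 m/s. 1 minute = 60 s, so 24.35 minute = 24.35 * 60 = 1461 s. Combine: 12.557354 m/s * 1461 s = 18346.294 m. 1 angstrom = 1e-10 m, so 18346.294 m = 18346.294 / 1e-10 = 1.8346294e+14 angstrom ≈ 1.835e+14 angstrom (4 s.f.). Final answer: 1.835e+14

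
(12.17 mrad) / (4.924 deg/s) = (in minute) 1 mrad = 0.001 rad, so 12.17 mrad = 12.17 * 0.001 = 0.01217 rad. 1 deg/s = 0.017453293 rad/s, so 4.924 deg/s = 4.924 * 0.017453293 = 0.085940012 rad/s. Combine: 0.01217 rad / 0.085940012 rad/s = 0.14161041 s. 1 minute = 60 s, so 0.14161041 s = 0.14161041 / 60 = 0.0023601734 minute ≈ 0.00236 minute (4 s.f.). Final answer: 0.00236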